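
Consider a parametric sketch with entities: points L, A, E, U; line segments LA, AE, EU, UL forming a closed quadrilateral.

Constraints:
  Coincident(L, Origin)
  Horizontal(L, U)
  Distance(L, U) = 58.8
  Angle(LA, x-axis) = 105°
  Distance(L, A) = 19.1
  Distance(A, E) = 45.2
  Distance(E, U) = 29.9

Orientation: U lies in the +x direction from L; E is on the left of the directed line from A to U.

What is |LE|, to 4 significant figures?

46.27

L is at the origin; L and U share the same y with |LU| = 58.8 and U in +x, so U = (58.8, 0). LA runs at 105.0° with |LA| = 19.1, so A = (-4.943, 18.45). E is determined by |AE| = 45.2 and |EU| = 29.9 together: it lies at the intersection of circle(A, 45.2) and circle(U, 29.9). With |AU| = 66.36, the foot of the radical line on AU is 41.84 from A and the perpendicular offset is √(45.2² − 41.84²) = 17.11. Taking the left-of-AU solution: E = (40.00, 23.25).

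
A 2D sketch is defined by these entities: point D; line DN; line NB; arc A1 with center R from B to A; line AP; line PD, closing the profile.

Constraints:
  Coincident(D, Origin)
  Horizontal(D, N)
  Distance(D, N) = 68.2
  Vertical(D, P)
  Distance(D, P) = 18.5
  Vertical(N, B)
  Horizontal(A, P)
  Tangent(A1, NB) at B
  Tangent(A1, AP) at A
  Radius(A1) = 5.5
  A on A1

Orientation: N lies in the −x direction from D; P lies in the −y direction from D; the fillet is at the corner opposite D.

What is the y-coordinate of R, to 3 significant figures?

-13.0

D is at the origin; D and N share the same y with |DN| = 68.2 and N on the −x side, so N = (-68.2, 0.00). DP is vertical with |DP| = 18.5 and P on the −y side, so P = (0.00, -18.5). The virtual corner opposite D is at (-68.2, -18.5). A1 meets NB tangentially, so RB is at right angles to NB and tangency of A1 to AP means the radius RA is perpendicular to AP, with radius 5.5, so the center R sits 5.5 in from both sides at R = (-62.7, -13.0). So R.y = -13.0.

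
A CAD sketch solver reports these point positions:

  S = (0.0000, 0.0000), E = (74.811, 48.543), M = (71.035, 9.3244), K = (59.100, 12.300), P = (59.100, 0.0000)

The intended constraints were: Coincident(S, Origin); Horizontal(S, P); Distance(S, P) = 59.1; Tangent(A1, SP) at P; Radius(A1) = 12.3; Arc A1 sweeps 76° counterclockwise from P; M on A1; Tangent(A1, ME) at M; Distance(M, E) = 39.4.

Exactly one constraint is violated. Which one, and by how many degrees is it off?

Tangent(A1, ME) at M — off by 8.50°.

S = (0.00, 0.00) ✓; S.y = 0.00, P.y = 0.00 ✓; |SP| = 59.10 ✓; ∠(KP, PS) = 90.00° ✓; |KP| = 12.30 ✓; bearing(K→M) − bearing(K→P) = 76.00° ✓; |KM| = 12.30 ✓; ∠(KM, ME) = 81.50° ✗; |ME| = 39.40 ✓.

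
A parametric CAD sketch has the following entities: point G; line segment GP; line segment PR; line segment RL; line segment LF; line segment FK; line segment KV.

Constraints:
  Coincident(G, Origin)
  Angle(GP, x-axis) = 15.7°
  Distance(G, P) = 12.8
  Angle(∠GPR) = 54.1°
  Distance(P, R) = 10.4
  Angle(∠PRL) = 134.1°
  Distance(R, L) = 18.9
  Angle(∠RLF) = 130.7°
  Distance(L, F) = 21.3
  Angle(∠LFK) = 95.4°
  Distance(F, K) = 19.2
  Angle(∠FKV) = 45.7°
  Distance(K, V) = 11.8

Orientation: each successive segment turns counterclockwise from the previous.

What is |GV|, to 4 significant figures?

16.31

G is at the origin; GP runs at 15.7° with length 12.8, so P = (12.32, 3.464). ∠GPR = 54.1° gives PR at 141.6° from the x-axis; with |PR| = 10.4, R = (4.172, 9.924). ∠PRL = 134.1° gives RL at -172.5° from the x-axis; with |RL| = 18.9, L = (-14.57, 7.457). ∠RLF = 130.7° gives LF at -123.2° from the x-axis; with |LF| = 21.3, F = (-26.23, -10.37). ∠LFK = 95.4° gives FK at -38.60° from the x-axis; with |FK| = 19.2, K = (-11.22, -22.34). ∠FKV = 45.7° gives KV at 95.70° from the x-axis; with |KV| = 11.8, V = (-12.40, -10.60). Then |GV| = |V − G| = 16.31.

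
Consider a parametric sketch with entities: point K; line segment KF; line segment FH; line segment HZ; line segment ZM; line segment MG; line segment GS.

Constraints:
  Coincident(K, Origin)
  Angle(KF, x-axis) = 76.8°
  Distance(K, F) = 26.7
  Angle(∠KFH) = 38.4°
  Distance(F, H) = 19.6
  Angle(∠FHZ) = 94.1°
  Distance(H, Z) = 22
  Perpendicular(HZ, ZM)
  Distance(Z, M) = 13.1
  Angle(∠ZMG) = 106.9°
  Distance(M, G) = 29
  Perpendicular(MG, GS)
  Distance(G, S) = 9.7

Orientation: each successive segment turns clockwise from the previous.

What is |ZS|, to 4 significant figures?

32.93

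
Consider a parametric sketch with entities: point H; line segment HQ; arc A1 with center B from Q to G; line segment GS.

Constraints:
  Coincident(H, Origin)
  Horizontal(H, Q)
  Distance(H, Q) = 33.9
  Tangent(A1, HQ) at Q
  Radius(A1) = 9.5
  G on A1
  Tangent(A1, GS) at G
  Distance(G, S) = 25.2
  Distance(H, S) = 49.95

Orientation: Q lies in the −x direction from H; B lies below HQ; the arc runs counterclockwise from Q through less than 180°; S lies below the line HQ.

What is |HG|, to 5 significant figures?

44.684

Checks: |BG| = 9.500 ✓; ∠(BG, GS) = 90.00° ✓; |GS| = 25.20 ✓; |HS| = 49.95 ✓.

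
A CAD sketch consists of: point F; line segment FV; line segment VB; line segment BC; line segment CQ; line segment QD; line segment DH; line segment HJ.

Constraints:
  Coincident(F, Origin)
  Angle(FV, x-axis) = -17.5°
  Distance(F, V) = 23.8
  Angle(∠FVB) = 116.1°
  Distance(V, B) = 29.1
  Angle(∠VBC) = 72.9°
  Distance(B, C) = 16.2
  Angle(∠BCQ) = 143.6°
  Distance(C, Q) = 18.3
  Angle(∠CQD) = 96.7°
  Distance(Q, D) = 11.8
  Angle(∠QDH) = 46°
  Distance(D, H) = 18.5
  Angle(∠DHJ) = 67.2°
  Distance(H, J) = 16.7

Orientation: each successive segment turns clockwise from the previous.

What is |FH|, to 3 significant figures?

30.7

F is at the origin; FV runs at -17.5° with length 23.8, so V = (22.7, -7.16). ∠FVB = 116.1° gives VB at -81.4° from the x-axis; with |VB| = 29.1, B = (27.0, -35.9). ∠VBC = 72.9° gives BC at 172° from the x-axis; with |BC| = 16.2, C = (11.0, -33.5). ∠BCQ = 143.6° gives CQ at 135° from the x-axis; with |CQ| = 18.3, Q = (-1.93, -20.6). ∠CQD = 96.7° gives QD at 51.8° from the x-axis; with |QD| = 11.8, D = (5.36, -11.3). ∠QDH = 46.0° gives DH at -82.2° from the x-axis; with |DH| = 18.5, H = (7.87, -29.7). Then |FH| = |H − F| = 30.7.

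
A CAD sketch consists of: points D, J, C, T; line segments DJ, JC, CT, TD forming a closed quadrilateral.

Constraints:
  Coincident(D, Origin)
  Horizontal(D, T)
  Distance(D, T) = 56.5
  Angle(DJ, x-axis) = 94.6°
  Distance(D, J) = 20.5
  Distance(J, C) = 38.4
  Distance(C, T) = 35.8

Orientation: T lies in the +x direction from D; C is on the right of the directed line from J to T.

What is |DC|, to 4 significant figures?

24.13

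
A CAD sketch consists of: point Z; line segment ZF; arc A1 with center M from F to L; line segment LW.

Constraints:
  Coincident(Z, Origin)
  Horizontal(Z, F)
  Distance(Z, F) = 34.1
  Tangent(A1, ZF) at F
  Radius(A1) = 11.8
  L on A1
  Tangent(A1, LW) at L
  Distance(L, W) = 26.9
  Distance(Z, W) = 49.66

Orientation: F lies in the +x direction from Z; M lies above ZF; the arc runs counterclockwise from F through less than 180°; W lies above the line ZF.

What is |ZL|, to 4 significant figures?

47.56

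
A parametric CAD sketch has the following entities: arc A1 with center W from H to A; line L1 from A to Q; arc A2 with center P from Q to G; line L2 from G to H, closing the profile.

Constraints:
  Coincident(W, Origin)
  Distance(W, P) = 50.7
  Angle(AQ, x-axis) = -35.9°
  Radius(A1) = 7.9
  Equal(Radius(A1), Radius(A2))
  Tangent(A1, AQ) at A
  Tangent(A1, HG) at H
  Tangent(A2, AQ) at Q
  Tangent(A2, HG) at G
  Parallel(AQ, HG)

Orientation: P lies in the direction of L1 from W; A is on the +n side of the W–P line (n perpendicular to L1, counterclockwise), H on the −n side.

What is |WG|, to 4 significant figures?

51.31

The slot axis is L1's direction at -35.9°, so u = (cos -35.9°, sin -35.9°) = (0.8100, -0.5864) and n = (−sin -35.9°, cos -35.9°) = (0.5864, 0.8100). W is at the origin and P lies 50.7 along u from W, so P = 50.7·u = (41.07, -29.73). Tangency of A1 to both parallel lines with radius 7.9 puts A and H at W ± 7.9·n: A = (4.632, 6.399), H = (-4.632, -6.399). Equal radii place Q and G the same way about P: Q = P + 7.9·n = (45.70, -23.33), G = P − 7.9·n = (36.44, -36.13). Then |WG| = |G − W| = 51.31.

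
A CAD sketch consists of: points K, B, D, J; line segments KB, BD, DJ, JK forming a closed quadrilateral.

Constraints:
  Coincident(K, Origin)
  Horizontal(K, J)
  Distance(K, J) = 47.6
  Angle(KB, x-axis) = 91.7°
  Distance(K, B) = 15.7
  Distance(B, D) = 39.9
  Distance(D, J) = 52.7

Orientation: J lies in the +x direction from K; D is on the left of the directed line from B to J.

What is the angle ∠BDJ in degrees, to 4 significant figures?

64.47°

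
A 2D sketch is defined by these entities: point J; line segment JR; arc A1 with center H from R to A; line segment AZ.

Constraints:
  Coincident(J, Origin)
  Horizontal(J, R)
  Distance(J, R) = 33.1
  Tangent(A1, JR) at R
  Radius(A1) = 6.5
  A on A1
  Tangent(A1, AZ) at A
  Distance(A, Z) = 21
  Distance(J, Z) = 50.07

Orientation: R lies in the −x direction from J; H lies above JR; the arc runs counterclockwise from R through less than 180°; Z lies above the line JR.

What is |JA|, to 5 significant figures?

30.358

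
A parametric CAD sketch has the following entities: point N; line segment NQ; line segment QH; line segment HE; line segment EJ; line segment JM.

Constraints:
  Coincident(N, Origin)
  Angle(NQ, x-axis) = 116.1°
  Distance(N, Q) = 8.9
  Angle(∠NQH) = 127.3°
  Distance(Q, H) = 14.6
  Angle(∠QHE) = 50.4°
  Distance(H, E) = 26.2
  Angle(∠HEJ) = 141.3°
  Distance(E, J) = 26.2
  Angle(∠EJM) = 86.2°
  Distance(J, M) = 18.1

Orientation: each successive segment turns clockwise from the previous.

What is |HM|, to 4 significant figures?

45.48

∠HEJ = 141.3° gives EJ at -104.9° from the x-axis; with |EJ| = 26.2, J = (6.458, -28.24). ∠EJM = 86.2° gives JM at 161.3° from the x-axis; with |JM| = 18.1, M = (-10.69, -22.44). Then |HM| = |M − H| = 45.48.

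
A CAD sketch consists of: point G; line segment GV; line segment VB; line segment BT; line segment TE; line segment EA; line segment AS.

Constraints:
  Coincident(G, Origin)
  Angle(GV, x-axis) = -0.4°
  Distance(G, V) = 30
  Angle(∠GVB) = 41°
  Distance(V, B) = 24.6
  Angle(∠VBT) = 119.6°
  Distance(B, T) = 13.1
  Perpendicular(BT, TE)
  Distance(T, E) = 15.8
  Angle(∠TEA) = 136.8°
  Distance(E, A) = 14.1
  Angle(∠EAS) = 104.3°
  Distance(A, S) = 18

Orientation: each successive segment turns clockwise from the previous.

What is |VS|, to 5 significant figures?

4.0134

G is at the origin; GV runs at -0.4° with length 30.0, so V = (29.999, -0.20944). ∠GVB = 41.0° gives VB at -139.40° from the x-axis; with |VB| = 24.6, B = (11.321, -16.218). ∠VBT = 119.6° gives BT at 160.20° from the x-axis; with |BT| = 13.1, T = (-1.0043, -11.781). The perpendicularity gives TE at right angles to BT, so TE runs at 70.200°; with |TE| = 15.8, E = (4.3477, 3.0849). ∠TEA = 136.8° gives EA at 27.000° from the x-axis; with |EA| = 14.1, A = (16.911, 9.4862). ∠EAS = 104.3° gives AS at -48.700° from the x-axis; with |AS| = 18.0, S = (28.791, -4.0366). Then |VS| = |S − V| = 4.0134.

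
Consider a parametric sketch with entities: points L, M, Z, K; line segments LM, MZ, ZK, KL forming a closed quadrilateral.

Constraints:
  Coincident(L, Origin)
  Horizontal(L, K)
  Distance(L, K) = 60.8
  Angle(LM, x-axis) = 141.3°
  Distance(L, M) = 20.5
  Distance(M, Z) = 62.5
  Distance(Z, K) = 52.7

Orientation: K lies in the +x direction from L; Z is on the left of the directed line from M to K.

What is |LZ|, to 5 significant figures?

59.306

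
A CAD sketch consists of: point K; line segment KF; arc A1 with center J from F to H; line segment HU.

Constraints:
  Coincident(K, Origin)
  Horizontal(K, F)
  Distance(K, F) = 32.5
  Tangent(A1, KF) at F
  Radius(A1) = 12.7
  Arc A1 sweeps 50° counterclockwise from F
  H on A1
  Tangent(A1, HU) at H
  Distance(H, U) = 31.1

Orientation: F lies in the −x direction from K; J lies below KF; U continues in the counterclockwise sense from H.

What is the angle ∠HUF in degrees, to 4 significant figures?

6.340°

K is at the origin; KF is horizontal with |KF| = 32.5 and F on the −x side, so F = (-32.50, 0.000). Tangency of A1 to KF means the radius JF is perpendicular to KF, so J = F + (0, -12.7) = (-32.50, -12.70). On A1, F sits at bearing 90° from J; a 50° counterclockwise sweep puts H at bearing 140°, so H = J + 12.7·(cos 140°, sin 140°) = (-42.23, -4.537). A1 meets HU tangentially, so JH is at right angles to HU, so HU runs along (−sin 140°, cos 140°); with |HU| = 31.1, U = (-62.22, -28.36). Then cos ∠HUF = UH·UF / (|UH||UF|), giving 6.340°.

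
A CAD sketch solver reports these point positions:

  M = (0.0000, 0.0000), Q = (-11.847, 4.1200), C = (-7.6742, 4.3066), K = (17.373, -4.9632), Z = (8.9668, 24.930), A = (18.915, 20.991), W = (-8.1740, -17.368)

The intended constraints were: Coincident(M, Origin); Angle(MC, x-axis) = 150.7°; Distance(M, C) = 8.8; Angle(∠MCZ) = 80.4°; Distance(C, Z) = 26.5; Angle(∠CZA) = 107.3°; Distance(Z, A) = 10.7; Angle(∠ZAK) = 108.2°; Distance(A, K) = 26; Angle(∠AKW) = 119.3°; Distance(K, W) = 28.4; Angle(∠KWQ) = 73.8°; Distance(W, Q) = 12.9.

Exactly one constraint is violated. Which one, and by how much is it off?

Distance(W, Q) = 12.9 — off by 8.90.

M = (0.00, 0.00) ✓; MC at 150.7° ✓; |MC| = 8.800 ✓; ∠MCZ = 80.40° ✓; |CZ| = 26.50 ✓; ∠CZA = 107.3° ✓; |ZA| = 10.70 ✓; ∠ZAK = 108.2° ✓; |AK| = 26.00 ✓; ∠AKW = 119.3° ✓; |KW| = 28.40 ✓; ∠KWQ = 73.80° ✓; |WQ| = 21.80 ✗.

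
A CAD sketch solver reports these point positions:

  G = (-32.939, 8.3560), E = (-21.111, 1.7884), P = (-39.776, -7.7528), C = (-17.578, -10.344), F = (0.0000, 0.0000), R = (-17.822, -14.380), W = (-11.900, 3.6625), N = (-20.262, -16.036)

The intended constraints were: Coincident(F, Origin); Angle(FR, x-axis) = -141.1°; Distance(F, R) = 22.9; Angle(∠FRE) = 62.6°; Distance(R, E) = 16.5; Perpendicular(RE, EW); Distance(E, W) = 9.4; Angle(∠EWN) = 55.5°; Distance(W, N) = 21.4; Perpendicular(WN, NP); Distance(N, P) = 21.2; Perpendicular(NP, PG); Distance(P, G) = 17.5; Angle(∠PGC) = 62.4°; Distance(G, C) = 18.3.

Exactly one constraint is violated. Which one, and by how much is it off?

Distance(G, C) = 18.3 — off by 5.90.

F = (0.00, 0.00) ✓; FR at -141.1° ✓; |FR| = 22.90 ✓; ∠FRE = 62.60° ✓; |RE| = 16.50 ✓; ∠(RE, EW) = 90.00° ✓; |EW| = 9.400 ✓; ∠EWN = 55.50° ✓; |WN| = 21.40 ✓; ∠(WN, NP) = 90.00° ✓; |NP| = 21.20 ✓; ∠(NP, PG) = 90.00° ✓; |PG| = 17.50 ✓; ∠PGC = 62.40° ✓; |GC| = 24.20 ✗.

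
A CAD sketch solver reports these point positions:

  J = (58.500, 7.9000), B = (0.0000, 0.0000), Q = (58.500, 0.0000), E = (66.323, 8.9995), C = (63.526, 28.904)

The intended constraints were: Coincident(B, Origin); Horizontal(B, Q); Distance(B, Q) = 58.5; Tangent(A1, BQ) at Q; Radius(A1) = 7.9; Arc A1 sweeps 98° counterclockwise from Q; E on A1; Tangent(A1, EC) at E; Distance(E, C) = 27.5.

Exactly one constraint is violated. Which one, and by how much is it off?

Distance(E, C) = 27.5 — off by 7.40.

B = (0.00, 0.00) ✓; B.y = 0.00, Q.y = 0.00 ✓; |BQ| = 58.50 ✓; ∠(JQ, QB) = 90.00° ✓; |JQ| = 7.900 ✓; bearing(J→E) − bearing(J→Q) = 98.00° ✓; |JE| = 7.900 ✓; ∠(JE, EC) = 90.00° ✓; |EC| = 20.10 ✗.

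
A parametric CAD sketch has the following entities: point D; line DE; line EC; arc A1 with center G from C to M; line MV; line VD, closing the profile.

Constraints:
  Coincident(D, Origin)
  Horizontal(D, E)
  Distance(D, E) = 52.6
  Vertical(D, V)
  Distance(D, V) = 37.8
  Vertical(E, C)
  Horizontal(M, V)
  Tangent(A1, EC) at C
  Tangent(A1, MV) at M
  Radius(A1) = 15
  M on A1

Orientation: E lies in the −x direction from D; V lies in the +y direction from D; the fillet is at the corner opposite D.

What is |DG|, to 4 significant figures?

43.97

DV is vertical with |DV| = 37.8 and V on the +y side, so V = (0.000, 37.80). The virtual corner opposite D is at (-52.60, 37.80). A1 meets EC tangentially, so GC is at right angles to EC and tangency of A1 to MV means the radius GM is perpendicular to MV, with radius 15.0, so the center G sits 15.0 in from both sides at G = (-37.60, 22.80). Then |DG| = |G − D| = 43.97.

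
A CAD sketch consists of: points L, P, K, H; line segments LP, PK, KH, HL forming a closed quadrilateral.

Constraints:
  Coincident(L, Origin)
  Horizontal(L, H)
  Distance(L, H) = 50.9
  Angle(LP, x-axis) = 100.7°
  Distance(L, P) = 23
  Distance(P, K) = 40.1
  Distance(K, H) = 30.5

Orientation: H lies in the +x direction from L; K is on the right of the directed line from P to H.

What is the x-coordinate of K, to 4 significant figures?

21.50

L is at the origin; L and H share the same y with |LH| = 50.9 and H in +x, so H = (50.9, 0). LP runs at 100.7° with |LP| = 23.0, so P = (-4.270, 22.60). K is determined by |PK| = 40.1 and |KH| = 30.5 together: it lies at the intersection of circle(P, 40.1) and circle(H, 30.5). With |PH| = 59.62, the foot of the radical line on PH is 35.49 from P and the perpendicular offset is √(40.1² − 35.49²) = 18.66. Taking the right-of-PH solution: K = (21.50, -8.122).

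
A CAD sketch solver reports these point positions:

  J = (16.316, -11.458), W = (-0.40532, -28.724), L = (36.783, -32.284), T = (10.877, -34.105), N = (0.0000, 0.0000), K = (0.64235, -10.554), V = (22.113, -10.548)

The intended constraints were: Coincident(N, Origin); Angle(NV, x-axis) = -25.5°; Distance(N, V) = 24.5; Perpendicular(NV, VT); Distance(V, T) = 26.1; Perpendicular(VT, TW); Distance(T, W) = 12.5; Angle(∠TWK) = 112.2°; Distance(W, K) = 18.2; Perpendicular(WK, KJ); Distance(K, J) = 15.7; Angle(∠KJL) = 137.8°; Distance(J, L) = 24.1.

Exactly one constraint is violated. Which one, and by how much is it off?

Distance(J, L) = 24.1 — off by 5.10.

N = (0.00, 0.00) ✓; NV at -25.50° ✓; |NV| = 24.50 ✓; ∠(NV, VT) = 90.00° ✓; |VT| = 26.10 ✓; ∠(VT, TW) = 90.00° ✓; |TW| = 12.50 ✓; ∠TWK = 112.2° ✓; |WK| = 18.20 ✓; ∠(WK, KJ) = 90.00° ✓; |KJ| = 15.70 ✓; ∠KJL = 137.8° ✓; |JL| = 29.20 ✗.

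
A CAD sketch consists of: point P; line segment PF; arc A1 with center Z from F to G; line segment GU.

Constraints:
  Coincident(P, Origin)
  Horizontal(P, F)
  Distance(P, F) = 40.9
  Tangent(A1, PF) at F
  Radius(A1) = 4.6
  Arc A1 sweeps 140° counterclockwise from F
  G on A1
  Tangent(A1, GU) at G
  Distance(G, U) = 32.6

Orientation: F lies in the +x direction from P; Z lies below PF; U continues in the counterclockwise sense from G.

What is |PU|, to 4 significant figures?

69.31

P is at the origin; P and F share the same y with |PF| = 40.9 and F on the +x side, so F = (40.90, 0.000). Tangency of A1 to PF means the radius ZF is perpendicular to PF, so Z = F + (0, -4.6) = (40.90, -4.600). On A1, F sits at bearing 90° from Z; a 140° counterclockwise sweep puts G at bearing 230°, so G = Z + 4.6·(cos 230°, sin 230°) = (37.94, -8.124). Tangency of A1 to GU means the radius ZG is perpendicular to GU, so GU runs along (−sin 230°, cos 230°); with |GU| = 32.6, U = (62.92, -29.08). Then |PU| = |U − P| = 69.31.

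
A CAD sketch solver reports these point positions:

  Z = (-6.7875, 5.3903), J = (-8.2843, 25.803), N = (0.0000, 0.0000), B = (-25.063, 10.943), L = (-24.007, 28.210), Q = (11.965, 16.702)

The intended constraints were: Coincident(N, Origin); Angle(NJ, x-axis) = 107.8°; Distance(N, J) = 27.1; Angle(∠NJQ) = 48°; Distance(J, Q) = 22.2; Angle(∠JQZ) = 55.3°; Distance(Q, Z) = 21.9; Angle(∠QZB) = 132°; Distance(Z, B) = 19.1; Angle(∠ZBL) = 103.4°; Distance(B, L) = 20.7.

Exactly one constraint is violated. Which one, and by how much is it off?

Distance(B, L) = 20.7 — off by 3.40.

N = (0.00, 0.00) ✓; NJ at 107.8° ✓; |NJ| = 27.10 ✓; ∠NJQ = 48.00° ✓; |JQ| = 22.20 ✓; ∠JQZ = 55.30° ✓; |QZ| = 21.90 ✓; ∠QZB = 132.0° ✓; |ZB| = 19.10 ✓; ∠ZBL = 103.4° ✓; |BL| = 17.30 ✗.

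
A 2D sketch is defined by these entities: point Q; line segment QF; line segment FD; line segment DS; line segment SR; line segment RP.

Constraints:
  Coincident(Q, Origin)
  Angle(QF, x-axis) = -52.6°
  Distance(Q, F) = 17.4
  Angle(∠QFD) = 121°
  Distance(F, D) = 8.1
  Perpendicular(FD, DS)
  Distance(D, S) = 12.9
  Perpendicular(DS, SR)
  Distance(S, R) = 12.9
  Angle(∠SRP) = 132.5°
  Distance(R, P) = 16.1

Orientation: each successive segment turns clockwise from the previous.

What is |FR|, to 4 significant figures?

13.76

Q is at the origin; QF runs at -52.6° with length 17.4, so F = (10.57, -13.82). ∠QFD = 121.0° gives FD at -111.6° from the x-axis; with |FD| = 8.1, D = (7.587, -21.35). The perpendicularity gives DS at right angles to FD, so DS runs at 158.4°; with |DS| = 12.9, S = (-4.408, -16.61). DS ⟂ SR, so SR runs at 68.40°; with |SR| = 12.9, R = (0.3412, -4.611). Then |FR| = |R − F| = 13.76.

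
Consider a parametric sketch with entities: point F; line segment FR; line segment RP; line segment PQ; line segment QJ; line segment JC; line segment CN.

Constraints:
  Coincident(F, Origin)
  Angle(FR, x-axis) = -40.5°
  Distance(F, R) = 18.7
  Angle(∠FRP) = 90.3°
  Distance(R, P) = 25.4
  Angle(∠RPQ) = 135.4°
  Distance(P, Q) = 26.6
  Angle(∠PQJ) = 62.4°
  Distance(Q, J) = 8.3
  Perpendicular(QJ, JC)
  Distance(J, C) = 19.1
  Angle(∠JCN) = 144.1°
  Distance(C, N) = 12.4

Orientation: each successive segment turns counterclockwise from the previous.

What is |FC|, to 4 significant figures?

34.47

F is at the origin; FR runs at -40.5° with length 18.7, so R = (14.22, -12.14). ∠FRP = 90.3° gives RP at 49.20° from the x-axis; with |RP| = 25.4, P = (30.82, 7.083). ∠RPQ = 135.4° gives PQ at 93.80° from the x-axis; with |PQ| = 26.6, Q = (29.05, 33.62). ∠PQJ = 62.4° gives QJ at -148.6° from the x-axis; with |QJ| = 8.3, J = (21.97, 29.30). The perpendicularity gives JC at right angles to QJ, so JC runs at -58.60°; with |JC| = 19.1, C = (31.92, 13.00). Then |FC| = |C − F| = 34.47.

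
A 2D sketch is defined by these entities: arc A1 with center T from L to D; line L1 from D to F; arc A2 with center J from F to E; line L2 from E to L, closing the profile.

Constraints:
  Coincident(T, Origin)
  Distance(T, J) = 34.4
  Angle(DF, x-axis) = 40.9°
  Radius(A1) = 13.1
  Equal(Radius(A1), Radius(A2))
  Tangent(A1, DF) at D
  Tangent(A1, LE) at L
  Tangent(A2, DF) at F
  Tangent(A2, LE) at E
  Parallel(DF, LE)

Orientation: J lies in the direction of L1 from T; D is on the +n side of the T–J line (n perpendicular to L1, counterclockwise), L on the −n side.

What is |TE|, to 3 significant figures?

36.8

The slot axis is L1's direction at 40.9°, so u = (cos 40.9°, sin 40.9°) = (0.756, 0.655) and n = (−sin 40.9°, cos 40.9°) = (-0.655, 0.756). T is at the origin and J lies 34.4 along u from T, so J = 34.4·u = (26.0, 22.5). Tangency of A1 to both parallel lines with radius 13.1 puts D and L at T ± 13.1·n: D = (-8.58, 9.90), L = (8.58, -9.90). Equal radii place F and E the same way about J: F = J + 13.1·n = (17.4, 32.4), E = J − 13.1·n = (34.6, 12.6). Then |TE| = |E − T| = 36.8.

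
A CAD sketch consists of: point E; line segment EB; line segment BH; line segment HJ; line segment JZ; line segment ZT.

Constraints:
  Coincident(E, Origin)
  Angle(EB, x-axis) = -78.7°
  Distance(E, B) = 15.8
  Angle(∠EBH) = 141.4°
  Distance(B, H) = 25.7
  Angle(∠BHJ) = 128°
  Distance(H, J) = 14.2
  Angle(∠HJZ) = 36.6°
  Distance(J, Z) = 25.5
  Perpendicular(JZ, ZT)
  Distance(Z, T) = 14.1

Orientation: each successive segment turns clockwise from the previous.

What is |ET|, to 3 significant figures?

32.2

∠HJZ = 36.6° gives JZ at 47.3° from the x-axis; with |JZ| = 25.5, Z = (-5.35, -22.2). The perpendicularity gives ZT at right angles to JZ, so ZT runs at -42.7°; with |ZT| = 14.1, T = (5.01, -31.8). Then |ET| = |T − E| = 32.2.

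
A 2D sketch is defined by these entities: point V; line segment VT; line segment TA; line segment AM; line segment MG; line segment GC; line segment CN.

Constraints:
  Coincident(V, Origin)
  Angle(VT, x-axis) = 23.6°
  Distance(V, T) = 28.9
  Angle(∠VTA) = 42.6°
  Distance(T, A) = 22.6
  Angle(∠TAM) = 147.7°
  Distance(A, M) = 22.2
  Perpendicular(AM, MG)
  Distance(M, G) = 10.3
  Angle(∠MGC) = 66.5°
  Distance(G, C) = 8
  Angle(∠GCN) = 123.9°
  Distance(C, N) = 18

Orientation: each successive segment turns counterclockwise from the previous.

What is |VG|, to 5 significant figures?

14.623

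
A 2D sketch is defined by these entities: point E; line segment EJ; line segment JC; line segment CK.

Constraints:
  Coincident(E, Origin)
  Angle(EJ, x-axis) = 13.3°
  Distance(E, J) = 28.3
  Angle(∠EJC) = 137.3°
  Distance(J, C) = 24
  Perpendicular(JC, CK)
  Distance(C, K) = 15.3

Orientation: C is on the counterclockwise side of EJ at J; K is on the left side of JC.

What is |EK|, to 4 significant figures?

44.97

∠EJC = 137.3°, so JC runs at 13.3° + (180° − 137.3°) = 56.00° from the x-axis; with |JC| = 24.0, C = J + 24.0·(cos 56.00°, sin 56.00°) = (40.96, 26.41). JC ⟂ CK; with |CK| = 15.3 on the left of JC, K = C + 15.3·(-0.8290, 0.5592) = (28.28, 34.96). Then |EK| = |K − E| = 44.97.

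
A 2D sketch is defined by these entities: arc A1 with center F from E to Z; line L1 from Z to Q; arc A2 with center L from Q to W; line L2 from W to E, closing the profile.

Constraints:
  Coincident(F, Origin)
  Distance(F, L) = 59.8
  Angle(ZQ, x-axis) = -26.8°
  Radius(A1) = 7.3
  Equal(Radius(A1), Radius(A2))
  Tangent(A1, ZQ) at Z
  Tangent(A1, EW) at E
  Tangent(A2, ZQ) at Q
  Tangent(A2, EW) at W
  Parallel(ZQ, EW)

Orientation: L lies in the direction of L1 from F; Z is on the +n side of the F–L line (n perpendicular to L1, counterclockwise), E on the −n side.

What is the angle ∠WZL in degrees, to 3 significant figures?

6.76°

The slot axis is L1's direction at -26.8°, so u = (cos -26.8°, sin -26.8°) = (0.893, -0.451) and n = (−sin -26.8°, cos -26.8°) = (0.451, 0.893). F is at the origin and L lies 59.8 along u from F, so L = 59.8·u = (53.4, -27.0). Tangency of A1 to both parallel lines with radius 7.3 puts Z and E at F ± 7.3·n: Z = (3.29, 6.52), E = (-3.29, -6.52). Equal radii place Q and W the same way about L: Q = L + 7.3·n = (56.7, -20.4), W = L − 7.3·n = (50.1, -33.5). Then cos ∠WZL = ZW·ZL / (|ZW||ZL|), giving 6.76°.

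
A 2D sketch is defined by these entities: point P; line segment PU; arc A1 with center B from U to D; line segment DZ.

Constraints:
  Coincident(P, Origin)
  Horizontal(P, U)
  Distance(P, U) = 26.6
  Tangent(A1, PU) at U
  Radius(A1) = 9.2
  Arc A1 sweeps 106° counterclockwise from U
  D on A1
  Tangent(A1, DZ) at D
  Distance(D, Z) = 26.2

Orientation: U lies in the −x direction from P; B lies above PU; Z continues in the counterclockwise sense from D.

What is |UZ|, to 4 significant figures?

36.96

On A1, U sits at bearing -90° from B; a 106° counterclockwise sweep puts D at bearing 16°, so D = B + 9.2·(cos 16°, sin 16°) = (-17.76, 11.74). Since A1 is tangent to DZ there, BD ⟂ DZ, so DZ runs along (−sin 16°, cos 16°); with |DZ| = 26.2, Z = (-24.98, 36.92). Then |UZ| = |Z − U| = 36.96.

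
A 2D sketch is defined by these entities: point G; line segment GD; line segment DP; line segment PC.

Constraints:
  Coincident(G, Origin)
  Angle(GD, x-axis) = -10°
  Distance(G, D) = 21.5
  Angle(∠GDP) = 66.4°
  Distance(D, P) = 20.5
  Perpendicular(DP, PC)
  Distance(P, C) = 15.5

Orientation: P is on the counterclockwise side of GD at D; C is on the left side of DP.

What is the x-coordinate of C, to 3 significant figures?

1.29

∠GDP = 66.4°, so DP runs at -10.0° + (180° − 66.4°) = 104° from the x-axis; with |DP| = 20.5, P = D + 20.5·(cos 104°, sin 104°) = (16.4, 16.2). The perpendicularity gives PC at right angles to DP; with |PC| = 15.5 on the left of DP, C = P + 15.5·(-0.972, -0.235) = (1.29, 12.5). So C.x = 1.29.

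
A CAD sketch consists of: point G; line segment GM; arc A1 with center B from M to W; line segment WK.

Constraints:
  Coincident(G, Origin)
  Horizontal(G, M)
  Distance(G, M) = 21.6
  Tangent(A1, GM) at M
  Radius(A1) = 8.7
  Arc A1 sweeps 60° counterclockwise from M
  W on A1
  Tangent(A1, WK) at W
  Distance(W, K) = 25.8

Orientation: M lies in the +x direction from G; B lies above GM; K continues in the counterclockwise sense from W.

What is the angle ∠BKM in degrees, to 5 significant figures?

11.200°

G is at the origin; G and M share the same y with |GM| = 21.6 and M on the +x side, so M = (21.600, 0.0000). A1 meets GM tangentially, so BM is at right angles to GM, so B = M + (0, 8.7) = (21.600, 8.7000). On A1, M sits at bearing -90° from B; a 60° counterclockwise sweep puts W at bearing -30°, so W = B + 8.7·(cos -30°, sin -30°) = (29.134, 4.3500). The tangent condition forces BW to be normal to WK, so WK runs along (−sin -30°, cos -30°); with |WK| = 25.8, K = (42.034, 26.693). Then cos ∠BKM = KB·KM / (|KB||KM|), giving 11.200°.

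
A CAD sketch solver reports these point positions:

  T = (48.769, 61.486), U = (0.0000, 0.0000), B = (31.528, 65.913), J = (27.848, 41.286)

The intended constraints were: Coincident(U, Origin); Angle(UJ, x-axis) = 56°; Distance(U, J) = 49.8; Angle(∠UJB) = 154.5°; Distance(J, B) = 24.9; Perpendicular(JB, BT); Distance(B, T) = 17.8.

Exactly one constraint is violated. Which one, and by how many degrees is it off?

Perpendicular(JB, BT) — off by 5.90°.

U = (0.00, 0.00) ✓; UJ at 56.00° ✓; |UJ| = 49.80 ✓; ∠UJB = 154.5° ✓; |JB| = 24.90 ✓; ∠(JB, BT) = 95.90° ✗; |BT| = 17.80 ✓.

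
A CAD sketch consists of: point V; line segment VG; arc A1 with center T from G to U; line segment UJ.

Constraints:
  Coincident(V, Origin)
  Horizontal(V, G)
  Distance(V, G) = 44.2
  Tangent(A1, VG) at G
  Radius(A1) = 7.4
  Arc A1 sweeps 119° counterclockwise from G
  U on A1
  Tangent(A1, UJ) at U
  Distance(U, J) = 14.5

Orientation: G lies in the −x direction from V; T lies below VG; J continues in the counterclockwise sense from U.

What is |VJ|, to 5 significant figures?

49.648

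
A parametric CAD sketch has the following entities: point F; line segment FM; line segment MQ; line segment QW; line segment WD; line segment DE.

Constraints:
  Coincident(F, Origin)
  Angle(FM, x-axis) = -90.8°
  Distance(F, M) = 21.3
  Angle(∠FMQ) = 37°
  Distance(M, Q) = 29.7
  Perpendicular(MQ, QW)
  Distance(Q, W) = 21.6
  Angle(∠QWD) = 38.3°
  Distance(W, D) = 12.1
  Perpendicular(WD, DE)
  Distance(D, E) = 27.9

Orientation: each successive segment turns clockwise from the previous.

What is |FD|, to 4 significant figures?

5.239

MQ is perpendicular to QW, so QW runs at 36.20°; with |QW| = 21.6, W = (-0.4080, 15.43). ∠QWD = 38.3° gives WD at -105.5° from the x-axis; with |WD| = 12.1, D = (-3.642, 3.766). Then |FD| = |D − F| = 5.239.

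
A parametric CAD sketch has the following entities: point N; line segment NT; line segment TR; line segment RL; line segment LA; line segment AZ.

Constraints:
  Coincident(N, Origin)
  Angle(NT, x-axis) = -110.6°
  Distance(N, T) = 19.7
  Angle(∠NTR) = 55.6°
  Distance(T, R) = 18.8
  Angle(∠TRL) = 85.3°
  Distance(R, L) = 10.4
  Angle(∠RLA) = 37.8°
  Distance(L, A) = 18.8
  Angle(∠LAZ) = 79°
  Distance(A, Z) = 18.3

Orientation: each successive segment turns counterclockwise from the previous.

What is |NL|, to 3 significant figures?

9.01

N is at the origin; NT runs at -110.6° with length 19.7, so T = (-6.93, -18.4). ∠NTR = 55.6° gives TR at 13.8° from the x-axis; with |TR| = 18.8, R = (11.3, -14.0). ∠TRL = 85.3° gives RL at 108° from the x-axis; with |RL| = 10.4, L = (8.03, -4.09). Then |NL| = |L − N| = 9.01.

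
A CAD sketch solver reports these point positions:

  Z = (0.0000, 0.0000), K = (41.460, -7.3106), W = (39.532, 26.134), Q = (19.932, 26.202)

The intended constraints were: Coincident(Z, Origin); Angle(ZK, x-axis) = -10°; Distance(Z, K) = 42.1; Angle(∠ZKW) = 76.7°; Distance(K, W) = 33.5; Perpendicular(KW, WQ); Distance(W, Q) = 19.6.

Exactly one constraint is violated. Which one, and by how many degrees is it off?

Perpendicular(KW, WQ) — off by 3.50°.

Z = (0.00, 0.00) ✓; ZK at -10.00° ✓; |ZK| = 42.10 ✓; ∠ZKW = 76.70° ✓; |KW| = 33.50 ✓; ∠(KW, WQ) = 86.50° ✗; |WQ| = 19.60 ✓.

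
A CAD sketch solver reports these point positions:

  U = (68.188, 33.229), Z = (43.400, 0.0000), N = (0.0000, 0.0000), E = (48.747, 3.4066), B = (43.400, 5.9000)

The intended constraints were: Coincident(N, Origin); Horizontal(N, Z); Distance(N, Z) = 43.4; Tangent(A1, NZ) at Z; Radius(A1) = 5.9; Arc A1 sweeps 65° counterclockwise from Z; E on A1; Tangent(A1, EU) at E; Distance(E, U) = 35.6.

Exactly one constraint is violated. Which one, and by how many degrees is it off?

Tangent(A1, EU) at E — off by 8.10°.

N = (0.00, 0.00) ✓; N.y = 0.00, Z.y = 0.00 ✓; |NZ| = 43.40 ✓; ∠(BZ, ZN) = 90.00° ✓; |BZ| = 5.900 ✓; bearing(B→E) − bearing(B→Z) = 65.00° ✓; |BE| = 5.900 ✓; ∠(BE, EU) = 98.10° ✗; |EU| = 35.60 ✓.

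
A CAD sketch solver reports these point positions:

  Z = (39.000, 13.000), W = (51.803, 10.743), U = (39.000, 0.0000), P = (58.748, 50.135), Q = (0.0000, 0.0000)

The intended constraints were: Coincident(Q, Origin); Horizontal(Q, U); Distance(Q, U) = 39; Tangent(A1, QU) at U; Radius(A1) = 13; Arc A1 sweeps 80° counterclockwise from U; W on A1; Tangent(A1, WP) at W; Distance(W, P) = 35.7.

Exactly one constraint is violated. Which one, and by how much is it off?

Distance(W, P) = 35.7 — off by 4.30.

Q = (0.00, 0.00) ✓; Q.y = 0.00, U.y = 0.00 ✓; |QU| = 39.00 ✓; ∠(ZU, UQ) = 90.00° ✓; |ZU| = 13.00 ✓; bearing(Z→W) − bearing(Z→U) = 80.00° ✓; |ZW| = 13.00 ✓; ∠(ZW, WP) = 90.00° ✓; |WP| = 40.00 ✗.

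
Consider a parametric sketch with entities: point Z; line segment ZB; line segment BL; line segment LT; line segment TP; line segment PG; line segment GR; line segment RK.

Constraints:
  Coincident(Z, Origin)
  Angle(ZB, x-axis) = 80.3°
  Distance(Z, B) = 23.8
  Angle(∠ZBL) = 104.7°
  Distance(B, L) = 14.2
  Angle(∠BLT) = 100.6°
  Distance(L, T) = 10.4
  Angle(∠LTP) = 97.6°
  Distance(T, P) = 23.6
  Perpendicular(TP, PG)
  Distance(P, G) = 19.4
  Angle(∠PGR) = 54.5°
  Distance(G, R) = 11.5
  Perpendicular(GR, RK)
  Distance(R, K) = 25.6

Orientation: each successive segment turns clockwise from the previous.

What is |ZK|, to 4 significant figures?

4.980

Z is at the origin; ZB runs at 80.3° with length 23.8, so B = (4.010, 23.46). ∠ZBL = 104.7° gives BL at 5.000° from the x-axis; with |BL| = 14.2, L = (18.16, 24.70). ∠BLT = 100.6° gives LT at -74.40° from the x-axis; with |LT| = 10.4, T = (20.95, 14.68). ∠LTP = 97.6° gives TP at -156.8° from the x-axis; with |TP| = 23.6, P = (-0.7388, 5.383). TP is perpendicular to PG, so PG runs at 113.2°; with |PG| = 19.4, G = (-8.381, 23.21). ∠PGR = 54.5° gives GR at -12.30° from the x-axis; with |GR| = 11.5, R = (2.855, 20.76). GR ⟂ RK, so RK runs at -102.3°; with |RK| = 25.6, K = (-2.599, -4.248). Then |ZK| = |K − Z| = 4.980.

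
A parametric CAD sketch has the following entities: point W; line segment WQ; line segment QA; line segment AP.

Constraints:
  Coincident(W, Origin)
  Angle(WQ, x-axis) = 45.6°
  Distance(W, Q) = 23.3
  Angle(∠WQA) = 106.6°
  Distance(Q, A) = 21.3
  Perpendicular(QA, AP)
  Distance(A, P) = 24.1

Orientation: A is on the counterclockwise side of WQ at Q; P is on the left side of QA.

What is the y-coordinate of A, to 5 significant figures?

35.277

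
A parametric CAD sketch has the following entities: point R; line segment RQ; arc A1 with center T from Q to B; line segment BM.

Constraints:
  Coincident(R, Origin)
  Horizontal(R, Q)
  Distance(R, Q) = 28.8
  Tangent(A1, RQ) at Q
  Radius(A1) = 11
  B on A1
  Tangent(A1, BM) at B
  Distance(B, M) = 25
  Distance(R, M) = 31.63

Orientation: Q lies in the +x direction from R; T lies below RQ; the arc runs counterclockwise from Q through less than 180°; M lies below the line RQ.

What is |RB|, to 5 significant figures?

19.830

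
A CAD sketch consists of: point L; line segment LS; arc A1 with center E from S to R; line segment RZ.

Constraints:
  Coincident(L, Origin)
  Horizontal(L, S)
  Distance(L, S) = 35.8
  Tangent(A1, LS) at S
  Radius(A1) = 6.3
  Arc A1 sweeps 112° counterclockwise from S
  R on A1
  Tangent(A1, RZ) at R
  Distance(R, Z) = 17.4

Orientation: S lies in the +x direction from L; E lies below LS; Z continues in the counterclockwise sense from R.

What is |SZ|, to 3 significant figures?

24.8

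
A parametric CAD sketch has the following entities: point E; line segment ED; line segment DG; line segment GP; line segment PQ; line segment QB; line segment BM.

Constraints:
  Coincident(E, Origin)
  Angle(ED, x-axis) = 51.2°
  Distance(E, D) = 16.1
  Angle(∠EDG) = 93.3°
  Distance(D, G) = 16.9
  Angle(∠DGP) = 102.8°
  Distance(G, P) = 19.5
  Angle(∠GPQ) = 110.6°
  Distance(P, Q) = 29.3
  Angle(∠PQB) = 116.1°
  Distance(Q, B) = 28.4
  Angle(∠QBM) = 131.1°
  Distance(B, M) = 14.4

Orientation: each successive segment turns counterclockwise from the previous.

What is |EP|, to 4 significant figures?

22.34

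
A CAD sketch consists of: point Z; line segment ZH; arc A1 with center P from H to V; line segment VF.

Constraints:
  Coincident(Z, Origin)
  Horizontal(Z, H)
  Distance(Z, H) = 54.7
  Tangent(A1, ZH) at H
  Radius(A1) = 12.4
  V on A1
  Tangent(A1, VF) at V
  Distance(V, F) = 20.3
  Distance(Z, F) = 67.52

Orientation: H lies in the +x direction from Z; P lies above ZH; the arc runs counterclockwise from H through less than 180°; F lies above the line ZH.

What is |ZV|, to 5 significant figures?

68.231

Checks: |PV| = 12.40 ✓; ∠(PV, VF) = 90.00° ✓; |VF| = 20.30 ✓; |ZF| = 67.52 ✓.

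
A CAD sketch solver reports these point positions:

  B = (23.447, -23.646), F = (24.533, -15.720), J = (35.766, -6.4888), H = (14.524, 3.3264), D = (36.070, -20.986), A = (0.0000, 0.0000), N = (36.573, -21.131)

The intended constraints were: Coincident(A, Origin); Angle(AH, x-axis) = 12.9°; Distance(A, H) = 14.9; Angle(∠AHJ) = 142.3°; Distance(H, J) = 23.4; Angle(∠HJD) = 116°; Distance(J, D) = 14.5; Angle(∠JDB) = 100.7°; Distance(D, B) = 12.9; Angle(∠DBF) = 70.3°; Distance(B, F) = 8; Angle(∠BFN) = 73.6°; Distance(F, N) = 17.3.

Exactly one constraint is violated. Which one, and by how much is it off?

Distance(F, N) = 17.3 — off by 4.10.

A = (0.00, 0.00) ✓; AH at 12.90° ✓; |AH| = 14.90 ✓; ∠AHJ = 142.3° ✓; |HJ| = 23.40 ✓; ∠HJD = 116.0° ✓; |JD| = 14.50 ✓; ∠JDB = 100.7° ✓; |DB| = 12.90 ✓; ∠DBF = 70.30° ✓; |BF| = 8.000 ✓; ∠BFN = 73.60° ✓; |FN| = 13.20 ✗.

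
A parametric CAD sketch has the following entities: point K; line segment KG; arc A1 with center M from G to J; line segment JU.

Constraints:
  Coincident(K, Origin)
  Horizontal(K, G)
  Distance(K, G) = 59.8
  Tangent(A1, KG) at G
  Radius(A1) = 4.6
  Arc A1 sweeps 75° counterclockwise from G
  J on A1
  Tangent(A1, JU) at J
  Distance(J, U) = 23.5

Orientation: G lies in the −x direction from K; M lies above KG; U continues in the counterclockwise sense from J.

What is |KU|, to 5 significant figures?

55.764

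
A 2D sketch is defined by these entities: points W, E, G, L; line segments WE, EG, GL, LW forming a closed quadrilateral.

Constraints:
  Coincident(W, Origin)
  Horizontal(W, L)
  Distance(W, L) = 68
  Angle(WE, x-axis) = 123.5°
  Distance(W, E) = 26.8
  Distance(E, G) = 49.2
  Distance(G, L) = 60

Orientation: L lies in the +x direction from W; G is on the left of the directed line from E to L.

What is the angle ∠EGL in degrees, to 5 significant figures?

103.05°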